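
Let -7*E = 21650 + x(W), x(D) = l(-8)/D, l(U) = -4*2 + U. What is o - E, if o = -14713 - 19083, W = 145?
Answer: -4451958/145 ≈ -30703.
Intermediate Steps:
l(U) = -8 + U
x(D) = -16/D (x(D) = (-8 - 8)/D = -16/D)
E = -448462/145 (E = -(21650 - 16/145)/7 = -⅐*3139234/145 = -448462/145 ≈ -3092.8)
o = -33796
o - E = -33796 - 1*(-448462/145) = -33796 + 448462/145 = -4451958/145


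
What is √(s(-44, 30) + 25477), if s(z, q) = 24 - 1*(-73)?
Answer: √25574 ≈ 159.92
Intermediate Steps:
s(z, q) = 97 (s(z, q) = 24 + 73 = 97)
√(s(-44, 30) + 25477) = √(97 + 25477) = √25574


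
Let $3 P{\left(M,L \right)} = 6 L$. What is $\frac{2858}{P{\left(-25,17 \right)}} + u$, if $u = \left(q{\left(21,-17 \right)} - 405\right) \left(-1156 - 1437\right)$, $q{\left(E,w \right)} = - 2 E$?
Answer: $\frac{19705636}{17} \approx 1.1592 \cdot 10^{6}$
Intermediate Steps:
$P{\left(M,L \right)} = 2 L$ ($P{\left(M,L \right)} = \frac{6 L}{3} = 2 L$)
$u = 1159071$ ($u = \left(\left(-2\right) 21 - 405\right) \left(-1156 - 1437\right) = \left(-42 - 405\right) \left(-2593\right) = \left(-447\right) \left(-2593\right) = 1159071$)
$\frac{2858}{P{\left(-25,17 \right)}} + u = \frac{2858}{2 \cdot 17} + 1159071 = \frac{2858}{34} + 1159071 = 2858 \cdot \frac{1}{34} + 1159071 = \frac{1429}{17} + 1159071 = \frac{19705636}{17}$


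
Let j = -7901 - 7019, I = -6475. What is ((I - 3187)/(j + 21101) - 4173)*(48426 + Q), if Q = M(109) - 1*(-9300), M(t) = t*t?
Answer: -1796067680825/6181 ≈ -2.9058e+8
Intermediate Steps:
M(t) = t**2
Q = 21181 (Q = 109**2 - 1*(-9300) = 11881 + 9300 = 21181)
j = -14920
((I - 3187)/(j + 21101) - 4173)*(48426 + Q) = ((-6475 - 3187)/(-14920 + 21101) - 4173)*(48426 + 21181) = (-9662/6181 - 4173)*69607 = -25802975/6181*69607 = -1796067680825/6181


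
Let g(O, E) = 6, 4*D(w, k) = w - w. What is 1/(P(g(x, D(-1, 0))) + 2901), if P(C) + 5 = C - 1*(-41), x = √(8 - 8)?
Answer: 1/2943 ≈ 0.00033979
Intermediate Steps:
D(w, k) = 0 (D(w, k) = (w - w)/4 = (¼)*0 = 0)
x = 0 (x = √0 = 0)
P(C) = 36 + C (P(C) = -5 + (C - 1*(-41)) = -5 + (C + 41) = -5 + (41 + C) = 36 + C)
1/(P(g(x, D(-1, 0))) + 2901) = 1/((36 + 6) + 2901) = 1/(42 + 2901) = 1/2943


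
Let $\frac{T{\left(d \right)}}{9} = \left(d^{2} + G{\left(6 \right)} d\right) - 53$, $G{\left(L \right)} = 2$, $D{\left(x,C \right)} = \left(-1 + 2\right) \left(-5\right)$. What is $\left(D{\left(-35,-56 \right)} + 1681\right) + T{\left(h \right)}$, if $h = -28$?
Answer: $7751$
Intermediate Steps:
$D{\left(x,C \right)} = -5$ ($D{\left(x,C \right)} = 1 \left(-5\right) = -5$)
$T{\left(d \right)} = -477 + 9 d^{2} + 18 d$ ($T{\left(d \right)} = 9 \left(\left(d^{2} + 2 d\right) - 53\right) = 9 \left(-53 + d^{2} + 2 d\right) = -477 + 9 d^{2} + 18 d$)
$\left(D{\left(-35,-56 \right)} + 1681\right) + T{\left(h \right)} = \left(-5 + 1681\right) + \left(-477 + 9 \left(-28\right)^{2} + 18 \left(-28\right)\right) = 1676 - -6075 = 1676 + 6075 = 7751$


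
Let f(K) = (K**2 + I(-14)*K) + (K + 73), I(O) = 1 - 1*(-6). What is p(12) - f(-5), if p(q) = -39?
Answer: -97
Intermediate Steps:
I(O) = 7 (I(O) = 1 + 6 = 7)
f(K) = 73 + K**2 + 8*K (f(K) = (K**2 + 7*K) + (K + 73) = (K**2 + 7*K) + (73 + K) = 73 + K**2 + 8*K)
p(12) - f(-5) = -39 - (73 + (-5)**2 + 8*(-5)) = -39 - (73 + 25 - 40) = -39 - 1*58 = -39 - 58 = -97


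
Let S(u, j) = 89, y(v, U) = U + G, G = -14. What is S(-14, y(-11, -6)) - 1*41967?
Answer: -41878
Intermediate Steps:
y(v, U) = -14 + U (y(v, U) = U - 14 = -14 + U)
S(-14, y(-11, -6)) - 1*41967 = 89 - 1*41967 = 89 - 41967 = -41878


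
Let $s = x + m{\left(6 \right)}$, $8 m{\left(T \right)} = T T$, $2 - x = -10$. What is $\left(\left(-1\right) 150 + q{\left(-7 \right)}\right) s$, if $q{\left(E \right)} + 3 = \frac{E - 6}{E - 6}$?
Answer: $-2508$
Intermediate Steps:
$x = 12$ ($x = 2 - -10 = 2 + 10 = 12$)
$m{\left(T \right)} = \frac{T^{2}}{8}$ ($m{\left(T \right)} = \frac{T T}{8} = \frac{T^{2}}{8}$)
$q{\left(E \right)} = -2$ ($q{\left(E \right)} = -3 + \frac{E - 6}{E - 6} = -3 + \frac{-6 + E}{-6 + E} = -3 + 1 = -2$)
$s = \frac{33}{2}$ ($s = 12 + \frac{6^{2}}{8} = 12 + \frac{1}{8} \cdot 36 = 12 + \frac{9}{2} = \frac{33}{2} \approx 16.5$)
$\left(\left(-1\right) 150 + q{\left(-7 \right)}\right) s = \left(\left(-1\right) 150 - 2\right) \frac{33}{2} = \left(-150 - 2\right) \frac{33}{2} = \left(-152\right) \frac{33}{2} = -2508$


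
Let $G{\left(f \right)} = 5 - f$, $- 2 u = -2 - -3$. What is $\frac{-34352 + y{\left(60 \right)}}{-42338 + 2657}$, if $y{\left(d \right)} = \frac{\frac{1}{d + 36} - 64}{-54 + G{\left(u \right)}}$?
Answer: $\frac{159936769}{184754736} \approx 0.86567$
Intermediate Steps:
$u = - \frac{1}{2}$ ($u = - \frac{-2 - -3}{2} = - \frac{-2 + 3}{2} = \left(- \frac{1}{2}\right) 1 = - \frac{1}{2} \approx -0.5$)
$y{\left(d \right)} = \frac{128}{97} - \frac{2}{97 \left(36 + d\right)}$ ($y{\left(d \right)} = \frac{\frac{1}{d + 36} - 64}{-54 + \left(5 - - \frac{1}{2}\right)} = \frac{\frac{1}{36 + d} - 64}{-54 + \left(5 + \frac{1}{2}\right)} = \frac{-64 + \frac{1}{36 + d}}{-54 + \frac{11}{2}} = \frac{-64 + \frac{1}{36 + d}}{- \frac{97}{2}} = \left(-64 + \frac{1}{36 + d}\right) \left(- \frac{2}{97}\right) = \frac{128}{97} - \frac{2}{97 \left(36 + d\right)}$)
$\frac{-34352 + y{\left(60 \right)}}{-42338 + 2657} = \frac{-34352 + \frac{2 \left(2303 + 64 \cdot 60\right)}{97 \left(36 + 60\right)}}{-42338 + 2657} = \frac{-34352 + \frac{2 \left(2303 + 3840\right)}{97 \cdot 96}}{-39681} = \left(-34352 + \frac{2}{97} \cdot \frac{1}{96} \cdot 6143\right) \left(- \frac{1}{39681}\right) = \left(-34352 + \frac{6143}{4656}\right) \left(- \frac{1}{39681}\right) = \left(- \frac{159936769}{4656}\right) \left(- \frac{1}{39681}\right) = \frac{159936769}{184754736}$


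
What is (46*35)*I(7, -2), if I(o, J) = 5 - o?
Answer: -3220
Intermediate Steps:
(46*35)*I(7, -2) = (46*35)*(5 - 1*7) = 1610*(5 - 7) = 1610*(-2) = -3220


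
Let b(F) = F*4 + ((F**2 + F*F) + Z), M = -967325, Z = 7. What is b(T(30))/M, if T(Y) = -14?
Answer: -343/967325 ≈ -0.00035459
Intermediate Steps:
b(F) = 7 + 2*F**2 + 4*F (b(F) = F*4 + ((F**2 + F*F) + 7) = 4*F + ((F**2 + F**2) + 7) = 4*F + (2*F**2 + 7) = 4*F + (7 + 2*F**2) = 7 + 2*F**2 + 4*F)
b(T(30))/M = (7 + 2*(-14)**2 + 4*(-14))/(-967325) = (7 + 2*196 - 56)*(-1/967325) = (7 + 392 - 56)*(-1/967325) = 343*(-1/967325) = -343/967325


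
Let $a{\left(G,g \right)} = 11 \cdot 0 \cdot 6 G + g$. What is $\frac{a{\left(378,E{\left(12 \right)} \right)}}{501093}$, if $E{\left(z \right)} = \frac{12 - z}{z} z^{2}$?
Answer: $0$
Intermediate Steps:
$E{\left(z \right)} = z \left(12 - z\right)$ ($E{\left(z \right)} = \frac{12 - z}{z} z^{2} = z \left(12 - z\right)$)
$a{\left(G,g \right)} = g$ ($a{\left(G,g \right)} = 0 \cdot 6 G + g = 0 G + g = 0 + g = g$)
$\frac{a{\left(378,E{\left(12 \right)} \right)}}{501093} = \frac{12 \left(12 - 12\right)}{501093} = 12 \left(12 - 12\right) \frac{1}{501093} = 12 \cdot 0 \cdot \frac{1}{501093} = 0 \cdot \frac{1}{501093} = 0$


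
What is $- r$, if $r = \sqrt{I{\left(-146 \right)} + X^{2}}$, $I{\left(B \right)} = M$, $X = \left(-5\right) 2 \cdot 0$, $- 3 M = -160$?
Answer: $- \frac{4 \sqrt{30}}{3} \approx -7.303$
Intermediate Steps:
$M = \frac{160}{3}$ ($M = \left(- \frac{1}{3}\right) \left(-160\right) = \frac{160}{3} \approx 53.333$)
$X = 0$ ($X = \left(-10\right) 0 = 0$)
$I{\left(B \right)} = \frac{160}{3}$
$r = \frac{4 \sqrt{30}}{3}$ ($r = \sqrt{\frac{160}{3} + 0^{2}} = \sqrt{\frac{160}{3} + 0} = \sqrt{\frac{160}{3}} = \frac{4 \sqrt{30}}{3} \approx 7.303$)
$- r = - \frac{4 \sqrt{30}}{3}$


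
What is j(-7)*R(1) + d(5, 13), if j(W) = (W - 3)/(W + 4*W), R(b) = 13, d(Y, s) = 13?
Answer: 117/7 ≈ 16.714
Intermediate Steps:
j(W) = (-3 + W)/(5*W) (j(W) = (-3 + W)/((5*W)) = (-3 + W)*(1/(5*W)) = (-3 + W)/(5*W))
j(-7)*R(1) + d(5, 13) = ((⅕)*(-3 - 7)/(-7))*13 + 13 = ((⅕)*(-⅐)*(-10))*13 + 13 = (2/7)*13 + 13 = 26/7 + 13 = 117/7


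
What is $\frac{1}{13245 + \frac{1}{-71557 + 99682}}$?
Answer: $\frac{28125}{372515626} \approx 7.55 \cdot 10^{-5}$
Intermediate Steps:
$\frac{1}{13245 + \frac{1}{-71557 + 99682}} = \frac{1}{13245 + \frac{1}{28125}} = \frac{1}{\frac{372515626}{28125}} = \frac{28125}{372515626}$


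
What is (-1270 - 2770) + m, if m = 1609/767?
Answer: -3097071/767 ≈ -4037.9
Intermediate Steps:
m = 1609/767 (m = 1609*(1/767) = 1609/767 ≈ 2.0978)
(-1270 - 2770) + m = (-1270 - 2770) + 1609/767 = -4040 + 1609/767 = -3097071/767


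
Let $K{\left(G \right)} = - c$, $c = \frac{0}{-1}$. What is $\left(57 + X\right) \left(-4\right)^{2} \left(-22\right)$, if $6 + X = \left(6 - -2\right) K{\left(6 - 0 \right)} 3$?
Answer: $-17952$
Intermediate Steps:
$c = 0$ ($c = 0 \left(-1\right) = 0$)
$K{\left(G \right)} = 0$ ($K{\left(G \right)} = \left(-1\right) 0 = 0$)
$X = -6$ ($X = -6 + \left(6 - -2\right) 0 \cdot 3 = -6 + \left(6 + 2\right) 0 \cdot 3 = -6 + 8 \cdot 0 \cdot 3 = -6 + 0 \cdot 3 = -6 + 0 = -6$)
$\left(57 + X\right) \left(-4\right)^{2} \left(-22\right) = \left(57 - 6\right) \left(-4\right)^{2} \left(-22\right) = 51 \cdot 16 \left(-22\right) = 51 \left(-352\right) = -17952$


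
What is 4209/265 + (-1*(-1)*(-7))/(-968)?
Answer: 4076167/256520 ≈ 15.890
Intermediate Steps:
4209/265 + (-1*(-1)*(-7))/(-968) = 4209*(1/265) + (1*(-7))*(-1/968) = 4209/265 - 7*(-1/968) = 4209/265 + 7/968 = 4076167/256520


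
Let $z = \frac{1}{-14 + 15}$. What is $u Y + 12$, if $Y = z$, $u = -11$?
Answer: $1$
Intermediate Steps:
$z = 1$ ($z = 1^{-1} = 1$)
$Y = 1$
$u Y + 12 = \left(-11\right) 1 + 12 = -11 + 12 = 1$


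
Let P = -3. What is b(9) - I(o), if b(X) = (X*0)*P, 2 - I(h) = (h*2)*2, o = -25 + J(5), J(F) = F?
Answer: -82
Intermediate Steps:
o = -20 (o = -25 + 5 = -20)
I(h) = 2 - 4*h (I(h) = 2 - h*2*2 = 2 - 2*h*2 = 2 - 4*h)
b(X) = 0 (b(X) = (X*0)*(-3) = 0*(-3) = 0)
b(9) - I(o) = 0 - (2 - 4*(-20)) = 0 - (2 + 80) = 0 - 1*82 = 0 - 82 = -82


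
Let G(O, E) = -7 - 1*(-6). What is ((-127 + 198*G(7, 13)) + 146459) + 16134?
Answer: 162268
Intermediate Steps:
G(O, E) = -1 (G(O, E) = -7 + 6 = -1)
((-127 + 198*G(7, 13)) + 146459) + 16134 = ((-127 + 198*(-1)) + 146459) + 16134 = ((-127 - 198) + 146459) + 16134 = (-325 + 146459) + 16134 = 146134 + 16134 = 162268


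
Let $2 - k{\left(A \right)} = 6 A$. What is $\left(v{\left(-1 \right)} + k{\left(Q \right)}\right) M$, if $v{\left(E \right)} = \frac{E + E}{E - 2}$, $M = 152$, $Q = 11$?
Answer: $- \frac{28880}{3} \approx -9626.7$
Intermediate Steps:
$k{\left(A \right)} = 2 - 6 A$
$v{\left(E \right)} = \frac{2 E}{-2 + E}$
$\left(v{\left(-1 \right)} + k{\left(Q \right)}\right) M = \left(2 \left(-1\right) \frac{1}{-2 - 1} + \left(2 - 66\right)\right) 152 = \left(2 \left(-1\right) \frac{1}{-3} + \left(2 - 66\right)\right) 152 = \left(2 \left(-1\right) \left(- \frac{1}{3}\right) - 64\right) 152 = \left(\frac{2}{3} - 64\right) 152 = \left(- \frac{190}{3}\right) 152 = - \frac{28880}{3}$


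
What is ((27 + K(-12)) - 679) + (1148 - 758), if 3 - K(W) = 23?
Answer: -282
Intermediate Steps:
K(W) = -20 (K(W) = 3 - 1*23 = 3 - 23 = -20)
((27 + K(-12)) - 679) + (1148 - 758) = ((27 - 20) - 679) + (1148 - 758) = (7 - 679) + 390 = -672 + 390 = -282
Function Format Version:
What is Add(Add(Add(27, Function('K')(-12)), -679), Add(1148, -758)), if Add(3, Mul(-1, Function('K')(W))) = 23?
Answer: -282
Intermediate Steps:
Function('K')(W) = -20 (Function('K')(W) = Add(3, Mul(-1, 23)) = Add(3, -23) = -20)
Add(Add(Add(27, Function('K')(-12)), -679), Add(1148, -758)) = Add(Add(Add(27, -20), -679), Add(1148, -758)) = Add(Add(7, -679), 390) = Add(-672, 390) = -282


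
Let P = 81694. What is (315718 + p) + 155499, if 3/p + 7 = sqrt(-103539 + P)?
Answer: 3438941659/7298 - I*sqrt(21845)/7298 ≈ 4.7122e+5 - 0.020252*I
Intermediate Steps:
p = 3/(-7 + I*sqrt(21845)) (p = 3/(-7 + sqrt(-103539 + 81694)) = 3/(-7 + sqrt(-21845)) = 3/(-7 + I*sqrt(21845)) ≈ -0.00095917 - 0.020252*I)
(315718 + p) + 155499 = (315718 + (-7/7298 - I*sqrt(21845)/7298)) + 155499 = (2304109957/7298 - I*sqrt(21845)/7298) + 155499 = 3438941659/7298 - I*sqrt(21845)/7298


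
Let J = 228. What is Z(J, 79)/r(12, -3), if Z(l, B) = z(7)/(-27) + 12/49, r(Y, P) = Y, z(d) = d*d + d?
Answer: -605/3969 ≈ -0.15243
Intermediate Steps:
z(d) = d + d**2 (z(d) = d**2 + d = d + d**2)
Z(l, B) = -2420/1323 (Z(l, B) = (7*(1 + 7))/(-27) + 12/49 = (7*8)*(-1/27) + 12*(1/49) = 56*(-1/27) + 12/49 = -56/27 + 12/49 = -2420/1323)
Z(J, 79)/r(12, -3) = -2420/1323/12 = (1/12)*(-2420/1323) = -605/3969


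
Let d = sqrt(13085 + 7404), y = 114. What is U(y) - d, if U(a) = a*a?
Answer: 12996 - sqrt(20489) ≈ 12853.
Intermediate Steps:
d = sqrt(20489) ≈ 143.14
U(a) = a**2
U(y) - d = 114**2 - sqrt(20489) = 12996 - sqrt(20489)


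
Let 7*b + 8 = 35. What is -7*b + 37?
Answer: 10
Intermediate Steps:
b = 27/7 (b = -8/7 + (⅐)*35 = -8/7 + 5 = 27/7 ≈ 3.8571)
-7*b + 37 = -7*27/7 + 37 = -27 + 37 = 10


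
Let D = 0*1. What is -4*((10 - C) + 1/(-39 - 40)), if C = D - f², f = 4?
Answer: -8212/79 ≈ -103.95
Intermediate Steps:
D = 0
C = -16 (C = 0 - 1*4² = 0 - 1*16 = 0 - 16 = -16)
-4*((10 - C) + 1/(-39 - 40)) = -4*((10 - 1*(-16)) + 1/(-39 - 40)) = -4*((10 + 16) + 1/(-79)) = -4*(26 - 1/79) = -4*2053/79 = -8212/79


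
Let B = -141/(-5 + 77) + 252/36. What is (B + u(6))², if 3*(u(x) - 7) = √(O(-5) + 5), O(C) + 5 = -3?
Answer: 83329/576 + 289*I*√3/36 ≈ 144.67 + 13.905*I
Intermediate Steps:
O(C) = -8 (O(C) = -5 - 3 = -8)
B = 121/24 (B = -141/72 + 252*(1/36) = -141*1/72 + 7 = -47/24 + 7 = 121/24 ≈ 5.0417)
u(x) = 7 + I*√3/3 (u(x) = 7 + √(-8 + 5)/3 = 7 + √(-3)/3 = 7 + (I*√3)/3 = 7 + I*√3/3)
(B + u(6))² = (121/24 + (7 + I*√3/3))² = (289/24 + I*√3/3)²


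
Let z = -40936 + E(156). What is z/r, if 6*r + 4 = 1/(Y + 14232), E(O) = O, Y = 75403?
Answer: 7310630600/119513 ≈ 61170.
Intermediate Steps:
r = -119513/179270 (r = -⅔ + 1/(6*(75403 + 14232)) = -⅔ + (⅙)/89635 = -⅔ + (⅙)*(1/89635) = -⅔ + 1/537810 = -119513/179270 ≈ -0.66667)
z = -40780 (z = -40936 + 156 = -40780)
z/r = -40780/(-119513/179270) = -40780*(-179270/119513) = 7310630600/119513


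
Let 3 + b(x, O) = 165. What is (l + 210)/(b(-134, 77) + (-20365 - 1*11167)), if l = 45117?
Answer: -45327/31370 ≈ -1.4449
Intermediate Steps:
b(x, O) = 162 (b(x, O) = -3 + 165 = 162)
(l + 210)/(b(-134, 77) + (-20365 - 1*11167)) = (45117 + 210)/(162 + (-20365 - 1*11167)) = 45327/(162 + (-20365 - 11167)) = 45327/(162 - 31532) = 45327/(-31370) = 45327*(-1/31370) = -45327/31370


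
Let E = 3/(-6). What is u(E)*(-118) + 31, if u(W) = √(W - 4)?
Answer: 31 - 177*I*√2 ≈ 31.0 - 250.32*I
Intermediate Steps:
E = -½ (E = 3*(-⅙) = -½ ≈ -0.50000)
u(W) = √(-4 + W)
u(E)*(-118) + 31 = √(-4 - ½)*(-118) + 31 = √(-9/2)*(-118) + 31 = (3*I*√2/2)*(-118) + 31 = -177*I*√2 + 31 = 31 - 177*I*√2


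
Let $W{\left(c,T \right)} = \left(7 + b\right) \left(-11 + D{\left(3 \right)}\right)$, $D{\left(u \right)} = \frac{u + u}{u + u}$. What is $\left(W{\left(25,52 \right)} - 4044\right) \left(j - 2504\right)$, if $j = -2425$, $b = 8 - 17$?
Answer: $19834296$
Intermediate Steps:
$b = -9$
$D{\left(u \right)} = 1$ ($D{\left(u \right)} = \frac{2 u}{2 u} = 2 u \frac{1}{2 u} = 1$)
$W{\left(c,T \right)} = 20$ ($W{\left(c,T \right)} = \left(7 - 9\right) \left(-11 + 1\right) = \left(-2\right) \left(-10\right) = 20$)
$\left(W{\left(25,52 \right)} - 4044\right) \left(j - 2504\right) = \left(20 - 4044\right) \left(-2425 - 2504\right) = \left(-4024\right) \left(-4929\right) = 19834296$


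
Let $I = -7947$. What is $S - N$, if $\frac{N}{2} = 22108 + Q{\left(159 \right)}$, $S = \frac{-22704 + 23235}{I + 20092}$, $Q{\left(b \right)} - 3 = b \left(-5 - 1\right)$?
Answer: $- \frac{513902999}{12145} \approx -42314.0$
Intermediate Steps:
$Q{\left(b \right)} = 3 - 6 b$ ($Q{\left(b \right)} = 3 + b \left(-5 - 1\right) = 3 + b \left(-6\right) = 3 - 6 b$)
$S = \frac{531}{12145}$ ($S = \frac{-22704 + 23235}{-7947 + 20092} = \frac{531}{12145} \approx 0.043722$)
$N = 42314$ ($N = 2 \left(22108 + \left(3 - 954\right)\right) = 2 \left(22108 - 951\right) = 2 \cdot 21157 = 42314$)
$S - N = \frac{531}{12145} - 42314 = - \frac{513902999}{12145}$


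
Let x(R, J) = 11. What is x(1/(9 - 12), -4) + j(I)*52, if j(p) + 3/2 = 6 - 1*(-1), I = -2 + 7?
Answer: 297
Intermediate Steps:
I = 5
j(p) = 11/2 (j(p) = -3/2 + (6 - 1*(-1)) = -3/2 + (6 + 1) = -3/2 + 7 = 11/2)
x(1/(9 - 12), -4) + j(I)*52 = 11 + (11/2)*52 = 11 + 286 = 297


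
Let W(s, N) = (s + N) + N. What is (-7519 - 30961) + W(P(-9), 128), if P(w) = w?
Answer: -38233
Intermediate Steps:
W(s, N) = s + 2*N (W(s, N) = (N + s) + N = s + 2*N)
(-7519 - 30961) + W(P(-9), 128) = (-7519 - 30961) + (-9 + 2*128) = -38480 + (-9 + 256) = -38480 + 247 = -38233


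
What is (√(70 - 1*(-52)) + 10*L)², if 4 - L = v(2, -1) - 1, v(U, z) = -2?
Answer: (70 + √122)² ≈ 6568.4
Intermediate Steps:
L = 7 (L = 4 - (-2 - 1) = 4 - 1*(-3) = 4 + 3 = 7)
(√(70 - 1*(-52)) + 10*L)² = (√(70 - 1*(-52)) + 10*7)² = (√(70 + 52) + 70)² = (√122 + 70)² = (70 + √122)²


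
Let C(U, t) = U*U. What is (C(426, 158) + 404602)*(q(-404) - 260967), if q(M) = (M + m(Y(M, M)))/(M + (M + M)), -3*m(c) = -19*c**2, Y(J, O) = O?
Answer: -1381020133328/9 ≈ -1.5345e+11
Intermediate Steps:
m(c) = 19*c**2/3 (m(c) = -(-19)*c**2/3 = 19*c**2/3)
q(M) = (M + 19*M**2/3)/(3*M) (q(M) = (M + 19*M**2/3)/(M + (M + M)) = (M + 19*M**2/3)/(M + 2*M) = (M + 19*M**2/3)/((3*M)) = (M + 19*M**2/3)*(1/(3*M)) = (M + 19*M**2/3)/(3*M))
C(U, t) = U**2
(C(426, 158) + 404602)*(q(-404) - 260967) = (426**2 + 404602)*((1/3 + (19/9)*(-404)) - 260967) = (181476 + 404602)*((1/3 - 7676/9) - 260967) = 586078*(-7673/9 - 260967) = 586078*(-2356376/9) = -1381020133328/9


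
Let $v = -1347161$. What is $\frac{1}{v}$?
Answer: $- \frac{1}{1347161} \approx -7.423 \cdot 10^{-7}$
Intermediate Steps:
$\frac{1}{v} = \frac{1}{-1347161} = - \frac{1}{1347161}$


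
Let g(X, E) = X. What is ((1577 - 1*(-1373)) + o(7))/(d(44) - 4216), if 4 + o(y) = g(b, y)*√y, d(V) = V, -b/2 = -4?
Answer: -1473/2086 - 2*√7/1043 ≈ -0.71121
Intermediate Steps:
b = 8 (b = -2*(-4) = 8)
o(y) = -4 + 8*√y
((1577 - 1*(-1373)) + o(7))/(d(44) - 4216) = ((1577 - 1*(-1373)) + (-4 + 8*√7))/(44 - 4216) = ((1577 + 1373) + (-4 + 8*√7))/(-4172) = (2950 + (-4 + 8*√7))*(-1/4172) = (2946 + 8*√7)*(-1/4172) = -1473/2086 - 2*√7/1043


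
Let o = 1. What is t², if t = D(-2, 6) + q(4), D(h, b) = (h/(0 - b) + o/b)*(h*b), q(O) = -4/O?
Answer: 49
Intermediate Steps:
D(h, b) = b*h*(1/b - h/b) (D(h, b) = (h/(0 - b) + 1/b)*(h*b) = (h/((-b)) + 1/b)*(b*h) = (h*(-1/b) + 1/b)*(b*h) = (-h/b + 1/b)*(b*h) = (1/b - h/b)*(b*h) = b*h*(1/b - h/b))
t = -7 (t = -2*(1 - 1*(-2)) - 4/4 = -2*(1 + 2) - 4*¼ = -2*3 - 1 = -6 - 1 = -7)
t² = (-7)² = 49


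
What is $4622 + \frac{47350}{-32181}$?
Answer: $\frac{148693232}{32181} \approx 4620.5$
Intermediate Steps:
$4622 + \frac{47350}{-32181} = 4622 + 47350 \left(- \frac{1}{32181}\right) = 4622 - \frac{47350}{32181} = \frac{148693232}{32181}$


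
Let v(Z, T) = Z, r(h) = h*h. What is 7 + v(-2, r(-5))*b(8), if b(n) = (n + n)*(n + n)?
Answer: -505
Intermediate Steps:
r(h) = h**2
b(n) = 4*n**2 (b(n) = (2*n)*(2*n) = 4*n**2)
7 + v(-2, r(-5))*b(8) = 7 - 8*8**2 = 7 - 8*64 = 7 - 2*256 = 7 - 512 = -505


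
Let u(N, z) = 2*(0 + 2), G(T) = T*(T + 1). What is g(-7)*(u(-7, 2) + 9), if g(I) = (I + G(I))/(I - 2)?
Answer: -455/9 ≈ -50.556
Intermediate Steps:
G(T) = T*(1 + T)
g(I) = (I + I*(1 + I))/(-2 + I) (g(I) = (I + I*(1 + I))/(I - 2) = (I + I*(1 + I))/(-2 + I))
u(N, z) = 4 (u(N, z) = 2*2 = 4)
g(-7)*(u(-7, 2) + 9) = (-7*(2 - 7)/(-2 - 7))*(4 + 9) = -7*(-5)/(-9)*13 = -7*(-⅑)*(-5)*13 = -35/9*13 = -455/9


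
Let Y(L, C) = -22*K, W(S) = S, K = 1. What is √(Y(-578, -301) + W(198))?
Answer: 4*√11 ≈ 13.266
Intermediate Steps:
Y(L, C) = -22 (Y(L, C) = -22*1 = -22)
√(Y(-578, -301) + W(198)) = √(-22 + 198) = √176 = 4*√11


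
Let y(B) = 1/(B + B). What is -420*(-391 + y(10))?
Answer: 164199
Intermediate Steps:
y(B) = 1/(2*B)
-420*(-391 + y(10)) = -420*(-391 + (½)/10) = -420*(-391 + (½)*(⅒)) = -420*(-391 + 1/20) = -420*(-7819/20) = 164199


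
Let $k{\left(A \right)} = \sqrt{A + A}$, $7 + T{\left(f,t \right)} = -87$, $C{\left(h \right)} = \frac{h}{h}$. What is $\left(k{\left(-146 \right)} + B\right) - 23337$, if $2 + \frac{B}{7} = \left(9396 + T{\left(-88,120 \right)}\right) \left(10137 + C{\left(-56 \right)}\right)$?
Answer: $660102381 + 2 i \sqrt{73} \approx 6.601 \cdot 10^{8} + 17.088 i$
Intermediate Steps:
$C{\left(h \right)} = 1$
$T{\left(f,t \right)} = -94$ ($T{\left(f,t \right)} = -7 - 87 = -94$)
$k{\left(A \right)} = \sqrt{2} \sqrt{A}$ ($k{\left(A \right)} = \sqrt{2 A} = \sqrt{2} \sqrt{A}$)
$B = 660125718$ ($B = -14 + 7 \left(9396 - 94\right) \left(10137 + 1\right) = -14 + 7 \cdot 9302 \cdot 10138 = -14 + 7 \cdot 94303676 = -14 + 660125732 = 660125718$)
$\left(k{\left(-146 \right)} + B\right) - 23337 = \left(\sqrt{2} \sqrt{-146} + 660125718\right) - 23337 = \left(\sqrt{2} i \sqrt{146} + 660125718\right) - 23337 = \left(2 i \sqrt{73} + 660125718\right) - 23337 = \left(660125718 + 2 i \sqrt{73}\right) - 23337 = 660102381 + 2 i \sqrt{73}$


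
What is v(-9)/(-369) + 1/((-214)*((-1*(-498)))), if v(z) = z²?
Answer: -959189/4369452 ≈ -0.21952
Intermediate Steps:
v(-9)/(-369) + 1/((-214)*((-1*(-498)))) = (-9)²/(-369) + 1/((-214)*((-1*(-498)))) = 81*(-1/369) - 1/214/498 = -9/41 - 1/214*1/498 = -9/41 - 1/106572 = -959189/4369452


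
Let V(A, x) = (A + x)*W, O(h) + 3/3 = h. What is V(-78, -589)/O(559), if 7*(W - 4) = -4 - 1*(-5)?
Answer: -19343/3906 ≈ -4.9521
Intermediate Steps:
O(h) = -1 + h
W = 29/7 (W = 4 + (-4 - 1*(-5))/7 = 4 + (-4 + 5)/7 = 4 + (⅐)*1 = 4 + ⅐ = 29/7 ≈ 4.1429)
V(A, x) = 29*A/7 + 29*x/7 (V(A, x) = (A + x)*(29/7) = 29*A/7 + 29*x/7)
V(-78, -589)/O(559) = ((29/7)*(-78) + (29/7)*(-589))/(-1 + 559) = (-2262/7 - 17081/7)/558 = -19343/7*1/558 = -19343/3906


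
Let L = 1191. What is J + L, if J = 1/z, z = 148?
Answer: 176269/148 ≈ 1191.0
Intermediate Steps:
J = 1/148 ≈ 0.0067568
J + L = 1/148 + 1191 = 176269/148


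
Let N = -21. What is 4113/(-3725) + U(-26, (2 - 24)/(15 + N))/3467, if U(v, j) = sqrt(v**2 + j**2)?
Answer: -4113/3725 + sqrt(6205)/10401 ≈ -1.0966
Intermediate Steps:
U(v, j) = sqrt(j**2 + v**2)
4113/(-3725) + U(-26, (2 - 24)/(15 + N))/3467 = 4113/(-3725) + sqrt(((2 - 24)/(15 - 21))**2 + (-26)**2)/3467 = 4113*(-1/3725) + sqrt((-22/(-6))**2 + 676)*(1/3467) = -4113/3725 + sqrt((-22*(-1/6))**2 + 676)*(1/3467) = -4113/3725 + sqrt((11/3)**2 + 676)*(1/3467) = -4113/3725 + sqrt(121/9 + 676)*(1/3467) = -4113/3725 + sqrt(6205/9)*(1/3467) = -4113/3725 + (sqrt(6205)/3)*(1/3467) = -4113/3725 + sqrt(6205)/10401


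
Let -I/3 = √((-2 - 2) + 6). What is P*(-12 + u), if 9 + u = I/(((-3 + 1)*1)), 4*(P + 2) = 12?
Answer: -21 + 3*√2/2 ≈ -18.879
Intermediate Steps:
P = 1 (P = -2 + (¼)*12 = -2 + 3 = 1)
I = -3*√2 (I = -3*√((-2 - 2) + 6) = -3*√(-4 + 6) = -3*√2 ≈ -4.2426)
u = -9 + 3*√2/2 (u = -9 + (-3*√2)/(((-3 + 1)*1)) = -9 + (-3*√2)/((-2*1)) = -9 + (-3*√2)/(-2) = -9 - (-3)*√2/2 = -9 + 3*√2/2 ≈ -6.8787)
P*(-12 + u) = 1*(-12 + (-9 + 3*√2/2)) = 1*(-21 + 3*√2/2) = -21 + 3*√2/2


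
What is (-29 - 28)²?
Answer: 3249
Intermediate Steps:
(-29 - 28)² = (-57)² = 3249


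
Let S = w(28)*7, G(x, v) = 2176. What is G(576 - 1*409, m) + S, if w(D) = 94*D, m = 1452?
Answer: 20600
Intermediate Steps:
S = 18424 (S = (94*28)*7 = 2632*7 = 18424)
G(576 - 1*409, m) + S = 2176 + 18424 = 20600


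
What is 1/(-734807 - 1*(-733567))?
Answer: -1/1240 ≈ -0.00080645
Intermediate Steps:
1/(-734807 - 1*(-733567)) = 1/(-734807 + 733567) = 1/(-1240) = -1/1240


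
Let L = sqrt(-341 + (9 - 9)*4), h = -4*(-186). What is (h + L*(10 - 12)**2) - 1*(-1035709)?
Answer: 1036453 + 4*I*sqrt(341) ≈ 1.0365e+6 + 73.865*I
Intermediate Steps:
h = 744
L = I*sqrt(341) (L = sqrt(-341 + 0*4) = sqrt(-341 + 0) = sqrt(-341) = I*sqrt(341) ≈ 18.466*I)
(h + L*(10 - 12)**2) - 1*(-1035709) = (744 + (I*sqrt(341))*(10 - 12)**2) - 1*(-1035709) = (744 + (I*sqrt(341))*(-2)**2) + 1035709 = (744 + (I*sqrt(341))*4) + 1035709 = (744 + 4*I*sqrt(341)) + 1035709 = 1036453 + 4*I*sqrt(341)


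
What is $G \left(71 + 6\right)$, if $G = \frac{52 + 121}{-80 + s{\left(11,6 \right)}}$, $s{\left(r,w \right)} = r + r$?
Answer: $- \frac{13321}{58} \approx -229.67$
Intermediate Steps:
$s{\left(r,w \right)} = 2 r$
$G = - \frac{173}{58}$ ($G = \frac{52 + 121}{-80 + 2 \cdot 11} = \frac{173}{-80 + 22} = \frac{173}{-58} = 173 \left(- \frac{1}{58}\right) = - \frac{173}{58} \approx -2.9828$)
$G \left(71 + 6\right) = - \frac{173 \left(71 + 6\right)}{58} = \left(- \frac{173}{58}\right) 77 = - \frac{13321}{58}$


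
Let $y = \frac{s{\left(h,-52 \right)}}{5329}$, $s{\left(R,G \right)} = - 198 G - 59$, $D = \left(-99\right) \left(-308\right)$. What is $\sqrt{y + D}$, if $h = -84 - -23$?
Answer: $\frac{\sqrt{162502105}}{73} \approx 174.63$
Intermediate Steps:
$h = -61$ ($h = -84 + 23 = -61$)
$D = 30492$
$s{\left(R,G \right)} = -59 - 198 G$
$y = \frac{10237}{5329}$ ($y = \frac{-59 - -10296}{5329} = \left(-59 + 10296\right) \frac{1}{5329} = 10237 \cdot \frac{1}{5329} = \frac{10237}{5329} \approx 1.921$)
$\sqrt{y + D} = \sqrt{\frac{10237}{5329} + 30492} = \sqrt{\frac{162502105}{5329}} = \frac{\sqrt{162502105}}{73}$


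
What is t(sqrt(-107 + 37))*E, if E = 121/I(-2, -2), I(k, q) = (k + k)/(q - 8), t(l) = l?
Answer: 605*I*sqrt(70)/2 ≈ 2530.9*I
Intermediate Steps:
I(k, q) = 2*k/(-8 + q) (I(k, q) = (2*k)/(-8 + q) = 2*k/(-8 + q))
E = 605/2 (E = 121/((2*(-2)/(-8 - 2))) = 121/((2*(-2)/(-10))) = 121/((2*(-2)*(-1/10))) = 121/(2/5) = 121*(5/2) = 605/2 ≈ 302.50)
t(sqrt(-107 + 37))*E = sqrt(-107 + 37)*(605/2) = sqrt(-70)*(605/2) = (I*sqrt(70))*(605/2) = 605*I*sqrt(70)/2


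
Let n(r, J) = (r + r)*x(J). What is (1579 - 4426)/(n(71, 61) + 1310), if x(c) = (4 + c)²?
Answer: -949/200420 ≈ -0.0047351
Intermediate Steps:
n(r, J) = 2*r*(4 + J)² (n(r, J) = (r + r)*(4 + J)² = (2*r)*(4 + J)² = 2*r*(4 + J)²)
(1579 - 4426)/(n(71, 61) + 1310) = (1579 - 4426)/(2*71*(4 + 61)² + 1310) = -2847/(2*71*65² + 1310) = -2847/(2*71*4225 + 1310) = -2847/(599950 + 1310) = -2847/601260 = -2847*1/601260 = -949/200420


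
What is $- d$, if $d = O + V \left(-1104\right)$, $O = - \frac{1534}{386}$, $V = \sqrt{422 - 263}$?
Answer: $\frac{767}{193} + 1104 \sqrt{159} \approx 13925.0$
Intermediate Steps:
$V = \sqrt{159} \approx 12.61$
$O = - \frac{767}{193}$ ($O = \left(-1534\right) \frac{1}{386} = - \frac{767}{193} \approx -3.9741$)
$d = - \frac{767}{193} - 1104 \sqrt{159}$ ($d = - \frac{767}{193} + \sqrt{159} \left(-1104\right) = - \frac{767}{193} - 1104 \sqrt{159} \approx -13925.0$)
$- d = - (- \frac{767}{193} - 1104 \sqrt{159}) = \frac{767}{193} + 1104 \sqrt{159}$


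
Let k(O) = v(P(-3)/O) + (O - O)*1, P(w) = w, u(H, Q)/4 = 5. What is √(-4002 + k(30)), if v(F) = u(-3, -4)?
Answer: I*√3982 ≈ 63.103*I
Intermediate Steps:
u(H, Q) = 20 (u(H, Q) = 4*5 = 20)
v(F) = 20
k(O) = 20 (k(O) = 20 + (O - O)*1 = 20 + 0*1 = 20 + 0 = 20)
√(-4002 + k(30)) = √(-4002 + 20) = √(-3982) = I*√3982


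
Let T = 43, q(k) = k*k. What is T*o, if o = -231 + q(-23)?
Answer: 12814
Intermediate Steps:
q(k) = k²
o = 298 (o = -231 + (-23)² = -231 + 529 = 298)
T*o = 43*298 = 12814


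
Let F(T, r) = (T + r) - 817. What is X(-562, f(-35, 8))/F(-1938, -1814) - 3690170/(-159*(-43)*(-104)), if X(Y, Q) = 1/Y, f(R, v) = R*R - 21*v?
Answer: 789628171109/152151117612 ≈ 5.1898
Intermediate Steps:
f(R, v) = R² - 21*v
F(T, r) = -817 + T + r
X(-562, f(-35, 8))/F(-1938, -1814) - 3690170/(-159*(-43)*(-104)) = 1/((-562)*(-817 - 1938 - 1814)) - 3690170/(-159*(-43)*(-104)) = -1/562/(-4569) - 3690170/(6837*(-104)) = -1/562*(-1/4569) - 3690170/(-711048) = 1/2567778 - 3690170*(-1/711048) = 1/2567778 + 1845085/355524 = 789628171109/152151117612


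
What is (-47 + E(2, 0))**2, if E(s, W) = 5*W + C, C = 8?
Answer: 1521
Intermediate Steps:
E(s, W) = 8 + 5*W (E(s, W) = 5*W + 8 = 8 + 5*W)
(-47 + E(2, 0))**2 = (-47 + (8 + 5*0))**2 = (-47 + (8 + 0))**2 = (-47 + 8)**2 = (-39)**2 = 1521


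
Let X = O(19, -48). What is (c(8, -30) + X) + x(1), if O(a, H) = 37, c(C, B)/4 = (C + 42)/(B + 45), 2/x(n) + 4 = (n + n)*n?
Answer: 148/3 ≈ 49.333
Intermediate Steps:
x(n) = 2/(-4 + 2*n²) (x(n) = 2/(-4 + (n + n)*n) = 2/(-4 + (2*n)*n) = 2/(-4 + 2*n²))
c(C, B) = 4*(42 + C)/(45 + B) (c(C, B) = 4*((C + 42)/(B + 45)) = 4*((42 + C)/(45 + B)) = 4*(42 + C)/(45 + B))
X = 37
(c(8, -30) + X) + x(1) = (4*(42 + 8)/(45 - 30) + 37) + 1/(-2 + 1²) = (4*50/15 + 37) + 1/(-2 + 1) = (4*(1/15)*50 + 37) + 1/(-1) = (40/3 + 37) - 1 = 151/3 - 1 = 148/3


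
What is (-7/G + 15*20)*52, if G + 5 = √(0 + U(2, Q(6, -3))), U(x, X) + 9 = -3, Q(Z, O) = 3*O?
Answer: 579020/37 + 728*I*√3/37 ≈ 15649.0 + 34.079*I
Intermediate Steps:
U(x, X) = -12 (U(x, X) = -9 - 3 = -12)
G = -5 + 2*I*√3 (G = -5 + √(0 - 12) = -5 + √(-12) = -5 + 2*I*√3 ≈ -5.0 + 3.4641*I)
(-7/G + 15*20)*52 = (-7/(-5 + 2*I*√3) + 15*20)*52 = (-7/(-5 + 2*I*√3) + 300)*52 = (300 - 7/(-5 + 2*I*√3))*52 = 15600 - 364/(-5 + 2*I*√3)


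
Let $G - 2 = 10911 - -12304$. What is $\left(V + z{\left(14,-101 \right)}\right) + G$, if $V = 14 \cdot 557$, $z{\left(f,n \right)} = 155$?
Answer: $31170$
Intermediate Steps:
$V = 7798$
$G = 23217$ ($G = 2 + \left(10911 - -12304\right) = 2 + \left(10911 + 12304\right) = 2 + 23215 = 23217$)
$\left(V + z{\left(14,-101 \right)}\right) + G = \left(7798 + 155\right) + 23217 = 7953 + 23217 = 31170$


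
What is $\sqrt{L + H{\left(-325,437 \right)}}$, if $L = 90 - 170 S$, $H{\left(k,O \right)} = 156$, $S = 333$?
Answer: $2 i \sqrt{14091} \approx 237.41 i$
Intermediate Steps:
$L = -56520$ ($L = 90 - 56610 = -56520$)
$\sqrt{L + H{\left(-325,437 \right)}} = \sqrt{-56520 + 156} = \sqrt{-56364} = 2 i \sqrt{14091}$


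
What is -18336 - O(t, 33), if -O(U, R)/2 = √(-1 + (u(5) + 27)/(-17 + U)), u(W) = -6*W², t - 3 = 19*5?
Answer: -18336 + 4*I*√51/9 ≈ -18336.0 + 3.174*I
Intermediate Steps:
t = 98 (t = 3 + 19*5 = 3 + 95 = 98)
O(U, R) = -2*√(-1 - 123/(-17 + U)) (O(U, R) = -2*√(-1 + (-6*5² + 27)/(-17 + U)) = -2*√(-1 + (-6*25 + 27)/(-17 + U)) = -2*√(-1 + (-150 + 27)/(-17 + U)) = -2*√(-1 - 123/(-17 + U)))
-18336 - O(t, 33) = -18336 - (-2)*√(-(106 + 98)/(-17 + 98)) = -18336 - (-2)*√(-1*204/81) = -18336 - (-2)*√(-1*1/81*204) = -18336 - (-2)*√(-68/27) = -18336 - (-2)*2*I*√51/9 = -18336 - (-4)*I*√51/9 = -18336 + 4*I*√51/9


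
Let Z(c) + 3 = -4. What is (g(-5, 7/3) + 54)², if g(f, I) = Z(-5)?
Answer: 2209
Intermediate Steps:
Z(c) = -7 (Z(c) = -3 - 4 = -7)
g(f, I) = -7
(g(-5, 7/3) + 54)² = (-7 + 54)² = 47² = 2209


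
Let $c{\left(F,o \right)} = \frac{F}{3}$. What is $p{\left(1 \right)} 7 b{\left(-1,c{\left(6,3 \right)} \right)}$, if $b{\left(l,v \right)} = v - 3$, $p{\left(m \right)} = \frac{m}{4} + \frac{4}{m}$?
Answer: $- \frac{119}{4} \approx -29.75$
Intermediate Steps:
$p{\left(m \right)} = \frac{4}{m} + \frac{m}{4}$ ($p{\left(m \right)} = m \frac{1}{4} + \frac{4}{m} = \frac{m}{4} + \frac{4}{m} = \frac{4}{m} + \frac{m}{4}$)
$c{\left(F,o \right)} = \frac{F}{3}$ ($c{\left(F,o \right)} = F \frac{1}{3} = \frac{F}{3}$)
$b{\left(l,v \right)} = -3 + v$
$p{\left(1 \right)} 7 b{\left(-1,c{\left(6,3 \right)} \right)} = \left(\frac{4}{1} + \frac{1}{4} \cdot 1\right) 7 \left(-3 + \frac{1}{3} \cdot 6\right) = \left(4 \cdot 1 + \frac{1}{4}\right) 7 \left(-3 + 2\right) = \left(4 + \frac{1}{4}\right) 7 \left(-1\right) = \frac{17}{4} \cdot 7 \left(-1\right) = \frac{119}{4} \left(-1\right) = - \frac{119}{4}$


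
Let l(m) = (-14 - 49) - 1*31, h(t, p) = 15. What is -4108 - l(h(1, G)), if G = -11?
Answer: -4014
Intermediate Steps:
l(m) = -94 (l(m) = -63 - 31 = -94)
-4108 - l(h(1, G)) = -4108 - 1*(-94) = -4108 + 94 = -4014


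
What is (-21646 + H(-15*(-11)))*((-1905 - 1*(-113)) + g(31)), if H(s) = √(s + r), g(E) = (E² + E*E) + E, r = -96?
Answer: -3485006 + 161*√69 ≈ -3.4837e+6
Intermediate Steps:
g(E) = E + 2*E² (g(E) = (E² + E²) + E = 2*E² + E = E + 2*E²)
H(s) = √(-96 + s) (H(s) = √(s - 96) = √(-96 + s))
(-21646 + H(-15*(-11)))*((-1905 - 1*(-113)) + g(31)) = (-21646 + √(-96 - 15*(-11)))*((-1905 - 1*(-113)) + 31*(1 + 2*31)) = (-21646 + √(-96 + 165))*((-1905 + 113) + 31*(1 + 62)) = (-21646 + √69)*(-1792 + 31*63) = (-21646 + √69)*(-1792 + 1953) = (-21646 + √69)*161 = -3485006 + 161*√69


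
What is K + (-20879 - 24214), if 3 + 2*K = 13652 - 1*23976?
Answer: -100513/2 ≈ -50257.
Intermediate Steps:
K = -10327/2 (K = -3/2 + (13652 - 1*23976)/2 = -3/2 + (13652 - 23976)/2 = -3/2 + (1/2)*(-10324) = -3/2 - 5162 = -10327/2 ≈ -5163.5)
K + (-20879 - 24214) = -10327/2 + (-20879 - 24214) = -10327/2 - 45093 = -100513/2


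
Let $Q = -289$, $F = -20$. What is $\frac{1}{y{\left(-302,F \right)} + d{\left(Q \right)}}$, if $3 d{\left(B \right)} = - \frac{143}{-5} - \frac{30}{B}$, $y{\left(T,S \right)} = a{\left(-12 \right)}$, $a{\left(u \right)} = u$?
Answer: $- \frac{4335}{10543} \approx -0.41117$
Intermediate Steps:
$y{\left(T,S \right)} = -12$
$d{\left(B \right)} = \frac{143}{15} - \frac{10}{B}$ ($d{\left(B \right)} = \frac{- \frac{143}{-5} - \frac{30}{B}}{3} = \frac{\left(-143\right) \left(- \frac{1}{5}\right) - \frac{30}{B}}{3} = \frac{\frac{143}{5} - \frac{30}{B}}{3} = \frac{143}{15} - \frac{10}{B}$)
$\frac{1}{y{\left(-302,F \right)} + d{\left(Q \right)}} = \frac{1}{-12 + \left(\frac{143}{15} - \frac{10}{-289}\right)} = \frac{1}{-12 + \left(\frac{143}{15} - - \frac{10}{289}\right)} = \frac{1}{-12 + \left(\frac{143}{15} + \frac{10}{289}\right)} = \frac{1}{-12 + \frac{41477}{4335}} = \frac{1}{- \frac{10543}{4335}} = - \frac{4335}{10543}$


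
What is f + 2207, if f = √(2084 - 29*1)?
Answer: 2207 + √2055 ≈ 2252.3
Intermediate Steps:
f = √2055 (f = √(2084 - 29) = √2055 ≈ 45.332)
f + 2207 = √2055 + 2207 = 2207 + √2055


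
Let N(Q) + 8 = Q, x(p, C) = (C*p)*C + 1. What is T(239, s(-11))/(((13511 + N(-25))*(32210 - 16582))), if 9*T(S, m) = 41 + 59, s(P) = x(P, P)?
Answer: 25/473926914 ≈ 5.2751e-8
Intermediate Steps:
x(p, C) = 1 + p*C² (x(p, C) = p*C² + 1 = 1 + p*C²)
s(P) = 1 + P³ (s(P) = 1 + P*P² = 1 + P³)
N(Q) = -8 + Q
T(S, m) = 100/9 (T(S, m) = (41 + 59)/9 = (⅑)*100 = 100/9)
T(239, s(-11))/(((13511 + N(-25))*(32210 - 16582))) = 100/(9*(((13511 + (-8 - 25))*(32210 - 16582)))) = 100/(9*(((13511 - 33)*15628))) = 100/(9*((13478*15628))) = (100/9)/210634184 = (100/9)*(1/210634184) = 25/473926914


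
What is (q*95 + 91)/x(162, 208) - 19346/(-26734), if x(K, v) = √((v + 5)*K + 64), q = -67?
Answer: 9673/13367 - 3137*√34570/17285 ≈ -33.020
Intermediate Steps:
x(K, v) = √(64 + K*(5 + v)) (x(K, v) = √((5 + v)*K + 64) = √(K*(5 + v) + 64) = √(64 + K*(5 + v)))
(q*95 + 91)/x(162, 208) - 19346/(-26734) = (-67*95 + 91)/(√(64 + 5*162 + 162*208)) - 19346/(-26734) = (-6365 + 91)/(√(64 + 810 + 33696)) - 19346*(-1/26734) = -6274*√34570/34570 + 9673/13367 = -3137*√34570/17285 + 9673/13367 = 9673/13367 - 3137*√34570/17285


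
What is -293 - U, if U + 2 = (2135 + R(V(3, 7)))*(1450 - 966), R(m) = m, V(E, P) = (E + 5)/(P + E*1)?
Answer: -5170091/5 ≈ -1.0340e+6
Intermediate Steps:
V(E, P) = (5 + E)/(E + P) (V(E, P) = (5 + E)/(P + E) = (5 + E)/(E + P))
U = 5168626/5 (U = -2 + (2135 + (5 + 3)/(3 + 7))*(1450 - 966) = -2 + (2135 + 8/10)*484 = -2 + (2135 + (⅒)*8)*484 = -2 + (2135 + ⅘)*484 = -2 + (10679/5)*484 = -2 + 5168636/5 = 5168626/5 ≈ 1.0337e+6)
-293 - U = -293 - 1*5168626/5 = -293 - 5168626/5 = -5170091/5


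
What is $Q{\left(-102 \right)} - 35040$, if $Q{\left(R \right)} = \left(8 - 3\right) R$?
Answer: $-35550$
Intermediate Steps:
$Q{\left(R \right)} = 5 R$
$Q{\left(-102 \right)} - 35040 = 5 \left(-102\right) - 35040 = -510 - 35040 = -35550$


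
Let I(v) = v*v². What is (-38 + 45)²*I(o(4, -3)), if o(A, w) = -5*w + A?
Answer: 336091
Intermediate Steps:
o(A, w) = A - 5*w
I(v) = v³
(-38 + 45)²*I(o(4, -3)) = (-38 + 45)²*(4 - 5*(-3))³ = 7²*(4 + 15)³ = 49*19³ = 49*6859 = 336091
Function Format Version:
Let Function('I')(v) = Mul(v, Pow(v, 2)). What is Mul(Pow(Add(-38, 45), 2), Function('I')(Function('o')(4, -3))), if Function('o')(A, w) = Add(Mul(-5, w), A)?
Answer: 336091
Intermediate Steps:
Function('o')(A, w) = Add(A, Mul(-5, w))
Function('I')(v) = Pow(v, 3)
Mul(Pow(Add(-38, 45), 2), Function('I')(Function('o')(4, -3))) = Mul(Pow(Add(-38, 45), 2), Pow(Add(4, Mul(-5, -3)), 3)) = Mul(Pow(7, 2), Pow(Add(4, 15), 3)) = Mul(49, Pow(19, 3)) = Mul(49, 6859) = 336091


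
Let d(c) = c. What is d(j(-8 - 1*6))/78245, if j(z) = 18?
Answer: 18/78245 ≈ 0.00023005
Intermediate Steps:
d(j(-8 - 1*6))/78245 = 18/78245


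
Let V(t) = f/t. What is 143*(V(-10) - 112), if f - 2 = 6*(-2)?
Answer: -15873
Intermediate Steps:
f = -10 (f = 2 + 6*(-2) = 2 - 12 = -10)
V(t) = -10/t
143*(V(-10) - 112) = 143*(-10/(-10) - 112) = 143*(-10*(-⅒) - 112) = 143*(1 - 112) = 143*(-111) = -15873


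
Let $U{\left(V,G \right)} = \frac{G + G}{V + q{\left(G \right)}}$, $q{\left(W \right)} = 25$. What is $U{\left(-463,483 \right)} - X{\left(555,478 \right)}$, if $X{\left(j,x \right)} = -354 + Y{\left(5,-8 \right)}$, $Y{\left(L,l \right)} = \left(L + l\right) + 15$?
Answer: $\frac{24805}{73} \approx 339.79$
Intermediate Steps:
$Y{\left(L,l \right)} = 15 + L + l$
$U{\left(V,G \right)} = \frac{2 G}{25 + V}$ ($U{\left(V,G \right)} = \frac{G + G}{V + 25} = \frac{2 G}{25 + V}$)
$X{\left(j,x \right)} = -342$ ($X{\left(j,x \right)} = -354 + \left(15 + 5 - 8\right) = -354 + 12 = -342$)
$U{\left(-463,483 \right)} - X{\left(555,478 \right)} = 2 \cdot 483 \frac{1}{25 - 463} - -342 = 2 \cdot 483 \frac{1}{-438} + 342 = 2 \cdot 483 \left(- \frac{1}{438}\right) + 342 = - \frac{161}{73} + 342 = \frac{24805}{73}$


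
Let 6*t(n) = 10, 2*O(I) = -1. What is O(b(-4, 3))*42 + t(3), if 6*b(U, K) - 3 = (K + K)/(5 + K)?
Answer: -58/3 ≈ -19.333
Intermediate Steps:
b(U, K) = ½ + K/(3*(5 + K)) (b(U, K) = ½ + ((K + K)/(5 + K))/6 = ½ + ((2*K)/(5 + K))/6 = ½ + (2*K/(5 + K))/6 = ½ + K/(3*(5 + K)))
O(I) = -½ (O(I) = (½)*(-1) = -½)
t(n) = 5/3 (t(n) = (⅙)*10 = 5/3)
O(b(-4, 3))*42 + t(3) = -½*42 + 5/3 = -21 + 5/3 = -58/3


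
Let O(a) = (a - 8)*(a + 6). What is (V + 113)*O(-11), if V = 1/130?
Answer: 279129/26 ≈ 10736.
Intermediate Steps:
O(a) = (-8 + a)*(6 + a)
V = 1/130 ≈ 0.0076923
(V + 113)*O(-11) = (1/130 + 113)*(-48 + (-11)**2 - 2*(-11)) = 14691*(-48 + 121 + 22)/130 = (14691/130)*95 = 279129/26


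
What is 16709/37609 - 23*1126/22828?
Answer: -2071905/3001882 ≈ -0.69020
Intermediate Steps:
16709/37609 - 23*1126/22828 = 16709*(1/37609) - 25898*1/22828 = 1519/3419 - 12949/11414 = -2071905/3001882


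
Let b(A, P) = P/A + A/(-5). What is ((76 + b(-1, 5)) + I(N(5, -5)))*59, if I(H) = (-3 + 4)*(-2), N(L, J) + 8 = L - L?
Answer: 20414/5 ≈ 4082.8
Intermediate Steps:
N(L, J) = -8 (N(L, J) = -8 + (L - L) = -8 + 0 = -8)
b(A, P) = -A/5 + P/A (b(A, P) = P/A + A*(-⅕) = P/A - A/5 = -A/5 + P/A)
I(H) = -2 (I(H) = 1*(-2) = -2)
((76 + b(-1, 5)) + I(N(5, -5)))*59 = ((76 + (-⅕*(-1) + 5/(-1))) - 2)*59 = ((76 + (⅕ + 5*(-1))) - 2)*59 = ((76 + (⅕ - 5)) - 2)*59 = ((76 - 24/5) - 2)*59 = (356/5 - 2)*59 = (346/5)*59 = 20414/5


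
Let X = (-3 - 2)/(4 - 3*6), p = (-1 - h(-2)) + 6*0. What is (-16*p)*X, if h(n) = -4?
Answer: -120/7 ≈ -17.143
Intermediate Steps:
p = 3 (p = (-1 - 1*(-4)) + 6*0 = (-1 + 4) + 0 = 3 + 0 = 3)
X = 5/14 (X = -5/(4 - 18) = -5/(-14) = -5*(-1/14) = 5/14 ≈ 0.35714)
(-16*p)*X = -16*3*(5/14) = -48*5/14 = -120/7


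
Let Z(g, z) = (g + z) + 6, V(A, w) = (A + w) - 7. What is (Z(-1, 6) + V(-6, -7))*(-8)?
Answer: 72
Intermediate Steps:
V(A, w) = -7 + A + w
Z(g, z) = 6 + g + z
(Z(-1, 6) + V(-6, -7))*(-8) = ((6 - 1 + 6) + (-7 - 6 - 7))*(-8) = (11 - 20)*(-8) = -9*(-8) = 72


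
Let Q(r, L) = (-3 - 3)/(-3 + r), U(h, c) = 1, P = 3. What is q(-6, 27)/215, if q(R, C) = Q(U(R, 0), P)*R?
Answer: -18/215 ≈ -0.083721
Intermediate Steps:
Q(r, L) = -6/(-3 + r)
q(R, C) = 3*R (q(R, C) = (-6/(-3 + 1))*R = (-6/(-2))*R = (-6*(-1/2))*R = 3*R)
q(-6, 27)/215 = (3*(-6))/215 = -18*1/215 = -18/215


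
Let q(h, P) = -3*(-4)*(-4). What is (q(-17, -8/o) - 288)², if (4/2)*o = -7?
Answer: 112896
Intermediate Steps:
o = -7/2 (o = (½)*(-7) = -7/2 ≈ -3.5000)
q(h, P) = -48 (q(h, P) = 12*(-4) = -48)
(q(-17, -8/o) - 288)² = (-48 - 288)² = (-336)² = 112896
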